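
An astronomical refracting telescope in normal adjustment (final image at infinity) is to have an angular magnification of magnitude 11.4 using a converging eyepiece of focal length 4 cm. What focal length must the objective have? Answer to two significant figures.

46 cm

|M| = f_obj/|f_eye|, so f_obj = |M| x |f_eye| = 11.4 x 4 = 45.600 cm.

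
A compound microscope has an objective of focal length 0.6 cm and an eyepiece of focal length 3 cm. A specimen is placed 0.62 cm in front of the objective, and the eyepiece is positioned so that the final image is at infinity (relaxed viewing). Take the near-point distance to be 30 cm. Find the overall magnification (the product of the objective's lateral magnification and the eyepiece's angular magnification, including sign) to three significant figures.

Objective: 1/d_i = 1/f_obj - 1/d_o = 1/0.6 - 1/0.62 = 0.05376 cm^-1, so d_i = 18.600 cm.
m_obj = -d_i/d_o = -18.600/0.62 = -30.000.
Eyepiece angular magnification (image at infinity): M_eye = D/f_e = 30/3 = 10.000.
Overall M = m_obj x M_eye = (-30.000)(10.000) = -300.00.

-300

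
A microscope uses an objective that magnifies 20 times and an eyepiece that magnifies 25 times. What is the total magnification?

500

The overall magnification of a compound microscope is the product of the objective and eyepiece magnifications:
M = M_obj x M_eye = 20 x 25 = 500.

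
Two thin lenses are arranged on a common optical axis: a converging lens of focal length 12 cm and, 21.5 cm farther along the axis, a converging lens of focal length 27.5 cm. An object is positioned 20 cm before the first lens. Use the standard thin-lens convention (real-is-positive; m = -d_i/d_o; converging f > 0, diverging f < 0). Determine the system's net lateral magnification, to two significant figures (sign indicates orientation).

Lens 1: 1/d_i1 = 1/f_1 - 1/d_o1 = 1/12 - 1/20 = 0.03333 cm^-1, so d_i1 = 30.000 cm.
m_1 = -(30.000)/20 = -1.5000.
This image would form 30.000 cm past lens 1, i.e. 8.500 cm beyond lens 2, so it is a virtual object for lens 2: d_o2 = 21.5 - 30.000 = -8.500 cm.
Lens 2: 1/d_i2 = 1/f_2 - 1/d_o2 = 1/27.5 - 1/(-8.500) = 0.15401 cm^-1, so d_i2 = 6.493 cm.
m_2 = -(6.493)/(-8.500) = 0.7639.
Total m = m_1 x m_2 = (-1.5000)(0.7639) = -1.1458.

-1.1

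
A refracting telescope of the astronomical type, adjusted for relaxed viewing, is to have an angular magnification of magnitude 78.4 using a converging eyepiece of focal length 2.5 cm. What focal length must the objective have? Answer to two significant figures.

200 cm

|M| = f_obj/|f_eye|, so f_obj = |M| x |f_eye| = 78.4 x 2.5 = 196.000 cm.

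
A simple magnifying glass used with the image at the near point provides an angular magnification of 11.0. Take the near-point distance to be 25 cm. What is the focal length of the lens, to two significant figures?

For the image at the near point, M = 1 + D/f.
f = D/(M - 1) = 25/(11.0 - 1) = 2.500 cm.

2.5 cm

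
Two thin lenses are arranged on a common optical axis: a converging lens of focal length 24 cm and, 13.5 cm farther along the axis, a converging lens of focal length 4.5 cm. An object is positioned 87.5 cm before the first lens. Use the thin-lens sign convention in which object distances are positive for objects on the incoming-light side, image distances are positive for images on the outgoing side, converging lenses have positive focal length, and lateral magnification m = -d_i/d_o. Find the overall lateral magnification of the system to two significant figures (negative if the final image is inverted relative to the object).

First lens: d_i1 = 1/(1/24 - 1/87.5) = 33.071 cm.
m_1 = -(33.071)/87.5 = -0.3780.
This image would form 33.071 cm past lens 1, i.e. 19.571 cm beyond lens 2, so it is a virtual object for lens 2: d_o2 = 13.5 - 33.071 = -19.571 cm.
Second lens: d_i2 = 1/(1/4.5 - 1/(-19.571)) = 3.659 cm.
m_2 = -(3.659)/(-19.571) = 0.1869.
The system's lateral magnification is m_1 m_2 = (-0.3780)(0.1869) = -0.0707.

-0.071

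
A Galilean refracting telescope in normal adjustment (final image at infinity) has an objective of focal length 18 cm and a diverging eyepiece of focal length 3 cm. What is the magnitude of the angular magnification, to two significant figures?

|M| = f_obj/|f_eye| = 18/3 = 6.000.

6.0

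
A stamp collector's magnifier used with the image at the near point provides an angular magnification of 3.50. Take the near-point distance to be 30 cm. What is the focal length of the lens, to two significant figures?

12 cm

For the image at the near point, M = 1 + D/f.
f = D/(M - 1) = 30/(3.5 - 1) = 12.000 cm.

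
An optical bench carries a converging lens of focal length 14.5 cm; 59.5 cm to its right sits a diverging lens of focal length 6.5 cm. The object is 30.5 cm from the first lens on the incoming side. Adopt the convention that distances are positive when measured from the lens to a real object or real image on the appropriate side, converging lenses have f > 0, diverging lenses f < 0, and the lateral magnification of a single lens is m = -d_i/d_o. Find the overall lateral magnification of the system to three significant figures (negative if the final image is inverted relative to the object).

-0.154

Lens 1: 1/d_i1 = 1/f_1 - 1/d_o1 = 1/14.5 - 1/30.5 = 0.03618 cm^-1, so d_i1 = 27.641 cm.
m_1 = -(27.641)/30.5 = -0.9063.
Object distance for lens 2: d_o2 = 59.5 - 27.641 = 31.859 cm.
Lens 2: 1/d_i2 = 1/f_2 - 1/d_o2 = 1/(-6.5) - 1/(31.859) = -0.18523 cm^-1, so d_i2 = -5.399 cm.
m_2 = -(-5.399)/(31.859) = 0.1695.
Total m = m_1 x m_2 = (-0.9063)(0.1695) = -0.1536.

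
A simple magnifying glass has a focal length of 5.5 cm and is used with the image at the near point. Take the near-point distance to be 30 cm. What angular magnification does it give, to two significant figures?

M = 1 + D/f = 1 + 30/5.5 = 6.455.

6.5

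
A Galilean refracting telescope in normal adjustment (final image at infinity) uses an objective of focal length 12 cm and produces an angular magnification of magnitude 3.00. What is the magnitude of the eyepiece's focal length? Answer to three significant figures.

|M| = f_obj/|f_eye|, so |f_eye| = f_obj/|M| = 12/3.0 = 4.000 cm.
(The eyepiece is diverging, so its signed focal length is -4.000 cm.)

4.00 cm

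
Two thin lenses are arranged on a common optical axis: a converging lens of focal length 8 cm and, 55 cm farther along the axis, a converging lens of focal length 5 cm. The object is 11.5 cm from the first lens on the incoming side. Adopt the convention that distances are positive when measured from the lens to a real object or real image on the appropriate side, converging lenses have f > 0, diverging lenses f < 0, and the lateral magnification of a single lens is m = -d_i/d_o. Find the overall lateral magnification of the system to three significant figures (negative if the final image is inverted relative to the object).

Applying the thin-lens equation to the first lens, 1/8 = 1/11.5 + 1/d_i1, which gives d_i1 = 26.286 cm.
Its lateral magnification is m_1 = -d_i1/d_o1 = -(26.286)/11.5 = -2.2857.
That image sits 28.714 cm in front of the second lens, so d_o2 = 28.714 cm.
Applying the thin-lens equation again with f_2 = 5 cm and d_o2 = 28.714 cm gives d_i2 = 6.054 cm.
m_2 = -(6.054)/(28.714) = -0.2108.
Overall magnification: m = m_1 m_2 = 0.4819.

0.482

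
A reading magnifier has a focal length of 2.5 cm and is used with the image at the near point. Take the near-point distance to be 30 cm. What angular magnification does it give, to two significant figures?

13

M = 1 + D/f = 1 + 30/2.5 = 13.000.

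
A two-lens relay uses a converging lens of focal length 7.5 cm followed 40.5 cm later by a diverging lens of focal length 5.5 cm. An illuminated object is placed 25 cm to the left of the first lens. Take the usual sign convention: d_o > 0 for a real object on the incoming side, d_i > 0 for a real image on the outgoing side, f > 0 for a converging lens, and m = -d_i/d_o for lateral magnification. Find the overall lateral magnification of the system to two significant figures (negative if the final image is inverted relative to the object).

First lens: d_i1 = 1/(1/7.5 - 1/25) = 10.714 cm.
m_1 = -(10.714)/25 = -0.4286.
Object distance for lens 2: d_o2 = 40.5 - 10.714 = 29.786 cm.
Second lens: d_i2 = 1/(1/(-5.5) - 1/(29.786)) = -4.643 cm.
m_2 = -(-4.643)/(29.786) = 0.1559.
Total m = m_1 x m_2 = (-0.4286)(0.1559) = -0.0668.

-0.067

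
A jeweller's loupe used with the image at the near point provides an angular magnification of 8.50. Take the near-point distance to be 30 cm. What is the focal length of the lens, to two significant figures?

4.0 cm

For the image at the near point, M = 1 + D/f.
f = D/(M - 1) = 30/(8.5 - 1) = 4.000 cm.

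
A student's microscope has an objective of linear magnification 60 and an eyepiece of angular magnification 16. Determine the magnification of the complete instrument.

The overall magnification of a compound microscope is the product of the objective and eyepiece magnifications:
M = M_obj x M_eye = 60 x 16 = 960.

960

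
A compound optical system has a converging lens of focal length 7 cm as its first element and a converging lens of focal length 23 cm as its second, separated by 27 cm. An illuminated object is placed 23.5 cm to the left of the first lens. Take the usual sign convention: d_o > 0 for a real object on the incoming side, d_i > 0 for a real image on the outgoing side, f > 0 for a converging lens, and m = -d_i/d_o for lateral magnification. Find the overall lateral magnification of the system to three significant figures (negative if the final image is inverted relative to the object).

First lens: d_i1 = 1/(1/7 - 1/23.5) = 9.970 cm.
m_1 = -(9.970)/23.5 = -0.4242.
Object distance for lens 2: d_o2 = 27 - 9.970 = 17.030 cm.
Second lens: d_i2 = 1/(1/23 - 1/(17.030)) = -65.614 cm.
m_2 = -(-65.614)/(17.030) = 3.8528.
Total m = m_1 x m_2 = (-0.4242)(3.8528) = -1.6345.

-1.63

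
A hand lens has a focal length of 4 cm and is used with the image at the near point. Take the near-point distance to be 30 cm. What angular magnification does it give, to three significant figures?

8.50

M = 1 + D/f = 1 + 30/4 = 8.500.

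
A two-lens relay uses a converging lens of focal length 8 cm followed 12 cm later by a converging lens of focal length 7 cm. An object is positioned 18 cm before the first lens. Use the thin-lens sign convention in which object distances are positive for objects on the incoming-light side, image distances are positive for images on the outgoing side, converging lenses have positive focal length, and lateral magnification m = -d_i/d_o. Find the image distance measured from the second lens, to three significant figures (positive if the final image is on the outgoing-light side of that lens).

First lens: d_i1 = 1/(1/8 - 1/18) = 14.400 cm.
This image would form 14.400 cm past lens 1, i.e. 2.400 cm beyond lens 2, so it is a virtual object for lens 2: d_o2 = 12 - 14.400 = -2.400 cm.
Second lens: d_i2 = 1/(1/7 - 1/(-2.400)) = 1.787 cm.

1.79 cm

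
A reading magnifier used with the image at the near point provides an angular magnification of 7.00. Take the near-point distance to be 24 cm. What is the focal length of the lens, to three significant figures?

For the image at the near point, M = 1 + D/f.
f = D/(M - 1) = 24/(7.0 - 1) = 4.000 cm.

4.00 cm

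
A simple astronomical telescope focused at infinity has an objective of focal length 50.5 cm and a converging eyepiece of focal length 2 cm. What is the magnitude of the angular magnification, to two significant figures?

25

|M| = f_obj/|f_eye| = 50.5/2 = 25.250.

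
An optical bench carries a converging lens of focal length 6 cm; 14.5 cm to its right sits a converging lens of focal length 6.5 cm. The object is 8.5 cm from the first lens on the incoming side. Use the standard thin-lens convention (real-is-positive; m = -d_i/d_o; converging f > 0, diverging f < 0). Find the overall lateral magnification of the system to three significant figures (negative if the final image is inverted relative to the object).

Lens 1: 1/d_i1 = 1/f_1 - 1/d_o1 = 1/6 - 1/8.5 = 0.04902 cm^-1, so d_i1 = 20.400 cm.
m_1 = -(20.400)/8.5 = -2.4000.
This image would form 20.400 cm past lens 1, i.e. 5.900 cm beyond lens 2, so it is a virtual object for lens 2: d_o2 = 14.5 - 20.400 = -5.900 cm.
Lens 2: 1/d_i2 = 1/f_2 - 1/d_o2 = 1/6.5 - 1/(-5.900) = 0.32334 cm^-1, so d_i2 = 3.093 cm.
m_2 = -(3.093)/(-5.900) = 0.5242.
Total m = m_1 x m_2 = (-2.4000)(0.5242) = -1.2581.

-1.26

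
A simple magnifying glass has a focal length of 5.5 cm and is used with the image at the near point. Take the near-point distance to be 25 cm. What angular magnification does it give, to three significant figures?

M = 1 + D/f = 1 + 25/5.5 = 5.545.

5.55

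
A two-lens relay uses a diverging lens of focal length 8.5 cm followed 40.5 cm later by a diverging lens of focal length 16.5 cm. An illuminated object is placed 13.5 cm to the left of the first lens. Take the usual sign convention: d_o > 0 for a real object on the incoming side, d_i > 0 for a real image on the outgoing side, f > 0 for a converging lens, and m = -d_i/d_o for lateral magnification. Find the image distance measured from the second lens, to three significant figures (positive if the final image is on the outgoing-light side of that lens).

-12.1 cm

Lens 1: 1/d_i1 = 1/f_1 - 1/d_o1 = 1/(-8.5) - 1/13.5 = -0.19172 cm^-1, so d_i1 = -5.216 cm.
The intermediate image is virtual, 5.216 cm to the left of lens 1, so d_o2 = L - d_i1 = 40.5 - (-5.216) = 45.716 cm.
Lens 2: 1/d_i2 = 1/f_2 - 1/d_o2 = 1/(-16.5) - 1/(45.716) = -0.08248 cm^-1, so d_i2 = -12.124 cm.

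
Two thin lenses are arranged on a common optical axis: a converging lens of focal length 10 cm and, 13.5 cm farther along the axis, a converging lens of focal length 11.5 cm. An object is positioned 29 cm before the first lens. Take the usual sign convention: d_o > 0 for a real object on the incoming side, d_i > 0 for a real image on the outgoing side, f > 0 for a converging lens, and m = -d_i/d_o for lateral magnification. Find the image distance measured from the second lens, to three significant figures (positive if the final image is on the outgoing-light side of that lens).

Applying the thin-lens equation to the first lens, 1/10 = 1/29 + 1/d_i1, which gives d_i1 = 15.263 cm.
Since 15.263 cm > 13.5 cm, the first image lies past the second lens and serves as a virtual object: d_o2 = L - d_i1 = -1.763 cm.
Applying the thin-lens equation again with f_2 = 11.5 cm and d_o2 = -1.763 cm gives d_i2 = 1.529 cm.

1.53 cm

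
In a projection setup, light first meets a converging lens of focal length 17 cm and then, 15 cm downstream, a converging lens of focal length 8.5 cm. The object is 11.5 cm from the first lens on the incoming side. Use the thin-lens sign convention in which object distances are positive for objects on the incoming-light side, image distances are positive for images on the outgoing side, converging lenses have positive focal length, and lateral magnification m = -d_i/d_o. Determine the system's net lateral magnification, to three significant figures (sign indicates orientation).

-0.625

First lens: d_i1 = 1/(1/17 - 1/11.5) = -35.545 cm.
m_1 = -(-35.545)/11.5 = 3.0909.
The intermediate image is virtual, 35.545 cm to the left of lens 1, so d_o2 = L - d_i1 = 15 - (-35.545) = 50.545 cm.
Second lens: d_i2 = 1/(1/8.5 - 1/(50.545)) = 10.218 cm.
m_2 = -(10.218)/(50.545) = -0.2022.
Overall magnification: m = m_1 m_2 = -0.6249.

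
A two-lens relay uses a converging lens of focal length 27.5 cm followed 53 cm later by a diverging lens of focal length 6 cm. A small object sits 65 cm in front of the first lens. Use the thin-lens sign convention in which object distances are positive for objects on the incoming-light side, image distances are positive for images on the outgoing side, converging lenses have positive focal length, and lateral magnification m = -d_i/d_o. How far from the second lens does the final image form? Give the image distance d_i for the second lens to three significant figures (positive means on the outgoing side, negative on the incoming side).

Applying the thin-lens equation to the first lens, 1/27.5 = 1/65 + 1/d_i1, which gives d_i1 = 47.667 cm.
The intermediate image is 47.667 cm to the right of lens 1, so d_o2 = L - d_i1 = 53 - 47.667 = 5.333 cm.
Applying the thin-lens equation again with f_2 = -6 cm and d_o2 = 5.333 cm gives d_i2 = -2.824 cm.

-2.82 cm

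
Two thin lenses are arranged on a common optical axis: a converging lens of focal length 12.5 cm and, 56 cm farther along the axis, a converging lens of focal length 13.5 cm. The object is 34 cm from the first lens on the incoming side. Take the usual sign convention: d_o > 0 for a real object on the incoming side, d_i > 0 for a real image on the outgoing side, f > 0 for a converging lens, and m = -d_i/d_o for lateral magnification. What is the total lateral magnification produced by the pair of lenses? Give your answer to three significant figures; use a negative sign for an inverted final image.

Lens 1: 1/d_i1 = 1/f_1 - 1/d_o1 = 1/12.5 - 1/34 = 0.05059 cm^-1, so d_i1 = 19.767 cm.
m_1 = -(19.767)/34 = -0.5814.
Object distance for lens 2: d_o2 = 56 - 19.767 = 36.233 cm.
Lens 2: 1/d_i2 = 1/f_2 - 1/d_o2 = 1/13.5 - 1/(36.233) = 0.04647 cm^-1, so d_i2 = 21.517 cm.
m_2 = -(21.517)/(36.233) = -0.5939.
Overall magnification: m = m_1 m_2 = 0.3453.

0.345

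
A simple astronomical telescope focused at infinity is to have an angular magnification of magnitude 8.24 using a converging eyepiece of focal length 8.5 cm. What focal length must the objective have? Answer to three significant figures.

|M| = f_obj/|f_eye|, so f_obj = |M| x |f_eye| = 8.24 x 8.5 = 70.040 cm.

70.0 cm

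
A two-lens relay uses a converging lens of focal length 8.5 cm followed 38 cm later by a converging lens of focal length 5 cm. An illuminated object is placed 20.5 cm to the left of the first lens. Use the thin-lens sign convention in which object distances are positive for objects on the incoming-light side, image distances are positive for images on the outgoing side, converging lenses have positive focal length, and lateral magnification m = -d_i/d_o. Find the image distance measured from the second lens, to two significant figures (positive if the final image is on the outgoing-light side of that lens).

6.4 cm

Lens 1: 1/d_i1 = 1/f_1 - 1/d_o1 = 1/8.5 - 1/20.5 = 0.06887 cm^-1, so d_i1 = 14.521 cm.
That image sits 23.479 cm in front of the second lens, so d_o2 = 23.479 cm.
Lens 2: 1/d_i2 = 1/f_2 - 1/d_o2 = 1/5 - 1/(23.479) = 0.15741 cm^-1, so d_i2 = 6.353 cm.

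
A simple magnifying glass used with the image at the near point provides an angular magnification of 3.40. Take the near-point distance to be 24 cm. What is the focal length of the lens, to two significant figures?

10 cm

For the image at the near point, M = 1 + D/f.
f = D/(M - 1) = 24/(3.4 - 1) = 10.000 cm.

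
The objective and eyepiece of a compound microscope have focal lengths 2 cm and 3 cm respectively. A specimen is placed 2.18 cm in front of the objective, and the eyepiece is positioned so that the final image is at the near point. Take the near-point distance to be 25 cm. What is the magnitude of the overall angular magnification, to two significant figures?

Objective: 1/d_i = 1/f_obj - 1/d_o = 1/2 - 1/2.18 = 0.04128 cm^-1, so d_i = 24.222 cm.
m_obj = -d_i/d_o = -24.222/2.18 = -11.111.
Eyepiece angular magnification (image at near point): M_eye = 1 + D/f_e = 1 + 25/3 = 9.333.
Overall M = m_obj x M_eye = (-11.111)(9.333) = -103.70.
|M| = 103.70.

100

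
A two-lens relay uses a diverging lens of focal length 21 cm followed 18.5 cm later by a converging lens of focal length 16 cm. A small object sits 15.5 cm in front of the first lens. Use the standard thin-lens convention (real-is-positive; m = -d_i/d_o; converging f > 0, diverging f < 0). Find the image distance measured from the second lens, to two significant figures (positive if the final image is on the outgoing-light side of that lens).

First lens: d_i1 = 1/(1/(-21) - 1/15.5) = -8.918 cm.
With d_i1 < 0 the first image is virtual and lies on the object side; the object distance for lens 2 is d_o2 = 18.5 - (-8.918) = 27.418 cm.
Second lens: d_i2 = 1/(1/16 - 1/(27.418)) = 38.421 cm.

38 cm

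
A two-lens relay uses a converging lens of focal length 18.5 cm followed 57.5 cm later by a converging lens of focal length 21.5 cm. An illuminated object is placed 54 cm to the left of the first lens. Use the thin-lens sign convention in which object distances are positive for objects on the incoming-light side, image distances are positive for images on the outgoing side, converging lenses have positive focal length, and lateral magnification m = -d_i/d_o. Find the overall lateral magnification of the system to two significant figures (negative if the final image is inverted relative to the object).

Applying the thin-lens equation to the first lens, 1/18.5 = 1/54 + 1/d_i1, which gives d_i1 = 28.141 cm.
Its lateral magnification is m_1 = -d_i1/d_o1 = -(28.141)/54 = -0.5211.
The intermediate image is 28.141 cm to the right of lens 1, so d_o2 = L - d_i1 = 57.5 - 28.141 = 29.359 cm.
Applying the thin-lens equation again with f_2 = 21.5 cm and d_o2 = 29.359 cm gives d_i2 = 80.317 cm.
m_2 = -(80.317)/(29.359) = -2.7357.
Overall magnification: m = m_1 m_2 = 1.4256.

1.4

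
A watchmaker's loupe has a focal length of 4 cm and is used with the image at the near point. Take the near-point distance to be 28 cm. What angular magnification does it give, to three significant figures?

8.00

M = 1 + D/f = 1 + 28/4 = 8.000.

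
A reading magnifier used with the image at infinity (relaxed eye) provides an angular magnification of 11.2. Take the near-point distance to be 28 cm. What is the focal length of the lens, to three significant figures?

2.50 cm

For the image at infinity, M = D/f.
f = D/M = 28/11.2 = 2.500 cm.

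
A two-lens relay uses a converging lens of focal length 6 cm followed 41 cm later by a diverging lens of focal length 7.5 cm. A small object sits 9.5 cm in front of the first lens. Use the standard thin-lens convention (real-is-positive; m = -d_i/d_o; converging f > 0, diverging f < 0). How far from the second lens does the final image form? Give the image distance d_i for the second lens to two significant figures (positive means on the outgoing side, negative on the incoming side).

-5.8 cm

Lens 1: 1/d_i1 = 1/f_1 - 1/d_o1 = 1/6 - 1/9.5 = 0.06140 cm^-1, so d_i1 = 16.286 cm.
Object distance for lens 2: d_o2 = 41 - 16.286 = 24.714 cm.
Lens 2: 1/d_i2 = 1/f_2 - 1/d_o2 = 1/(-7.5) - 1/(24.714) = -0.17380 cm^-1, so d_i2 = -5.754 cm.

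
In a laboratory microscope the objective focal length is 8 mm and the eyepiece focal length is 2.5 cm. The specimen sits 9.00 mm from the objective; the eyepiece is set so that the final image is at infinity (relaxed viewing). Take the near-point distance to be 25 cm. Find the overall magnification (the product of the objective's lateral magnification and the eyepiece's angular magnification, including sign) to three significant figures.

Convert to cm: f_obj = 8 mm = 0.8 cm; d_o = 9.00 mm = 0.90 cm.
Objective: 1/d_i = 1/f_obj - 1/d_o = 1/0.8 - 1/0.90 = 0.13889 cm^-1, so d_i = 7.200 cm.
m_obj = -d_i/d_o = -7.200/0.90 = -8.000.
Eyepiece angular magnification (image at infinity): M_eye = D/f_e = 25/2.5 = 10.000.
Overall M = m_obj x M_eye = (-8.000)(10.000) = -80.00.

-80.0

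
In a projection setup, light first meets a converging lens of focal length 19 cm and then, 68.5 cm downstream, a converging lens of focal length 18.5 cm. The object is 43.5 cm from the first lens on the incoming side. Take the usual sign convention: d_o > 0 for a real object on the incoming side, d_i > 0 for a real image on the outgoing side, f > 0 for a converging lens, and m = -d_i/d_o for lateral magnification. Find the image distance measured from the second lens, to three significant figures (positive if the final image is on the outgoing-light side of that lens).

39.5 cm

Lens 1: 1/d_i1 = 1/f_1 - 1/d_o1 = 1/19 - 1/43.5 = 0.02964 cm^-1, so d_i1 = 33.735 cm.
The intermediate image is 33.735 cm to the right of lens 1, so d_o2 = L - d_i1 = 68.5 - 33.735 = 34.765 cm.
Lens 2: 1/d_i2 = 1/f_2 - 1/d_o2 = 1/18.5 - 1/(34.765) = 0.02529 cm^-1, so d_i2 = 39.542 cm.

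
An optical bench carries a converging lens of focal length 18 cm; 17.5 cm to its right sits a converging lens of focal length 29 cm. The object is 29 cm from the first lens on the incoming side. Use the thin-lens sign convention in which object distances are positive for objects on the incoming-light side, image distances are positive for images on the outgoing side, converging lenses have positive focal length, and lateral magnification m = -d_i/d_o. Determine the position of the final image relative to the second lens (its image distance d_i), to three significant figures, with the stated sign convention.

14.7 cm

Applying the thin-lens equation to the first lens, 1/18 = 1/29 + 1/d_i1, which gives d_i1 = 47.455 cm.
This image would form 47.455 cm past lens 1, i.e. 29.955 cm beyond lens 2, so it is a virtual object for lens 2: d_o2 = 17.5 - 47.455 = -29.955 cm.
Applying the thin-lens equation again with f_2 = 29 cm and d_o2 = -29.955 cm gives d_i2 = 14.735 cm.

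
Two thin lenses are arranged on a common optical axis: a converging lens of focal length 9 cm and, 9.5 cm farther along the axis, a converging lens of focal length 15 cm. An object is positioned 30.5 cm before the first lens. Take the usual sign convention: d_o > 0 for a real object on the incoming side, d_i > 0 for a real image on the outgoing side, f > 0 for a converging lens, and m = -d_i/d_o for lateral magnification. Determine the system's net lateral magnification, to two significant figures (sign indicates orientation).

-0.34

Lens 1: 1/d_i1 = 1/f_1 - 1/d_o1 = 1/9 - 1/30.5 = 0.07832 cm^-1, so d_i1 = 12.767 cm.
m_1 = -(12.767)/30.5 = -0.4186.
This image would form 12.767 cm past lens 1, i.e. 3.267 cm beyond lens 2, so it is a virtual object for lens 2: d_o2 = 9.5 - 12.767 = -3.267 cm.
Lens 2: 1/d_i2 = 1/f_2 - 1/d_o2 = 1/15 - 1/(-3.267) = 0.37272 cm^-1, so d_i2 = 2.683 cm.
m_2 = -(2.683)/(-3.267) = 0.8211.
The system's lateral magnification is m_1 m_2 = (-0.4186)(0.8211) = -0.3437.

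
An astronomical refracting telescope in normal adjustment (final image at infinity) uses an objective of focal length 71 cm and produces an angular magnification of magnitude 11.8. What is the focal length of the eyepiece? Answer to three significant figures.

|M| = f_obj/f_eye, so f_eye = f_obj/|M| = 71/11.8 = 6.017 cm.

6.02 cm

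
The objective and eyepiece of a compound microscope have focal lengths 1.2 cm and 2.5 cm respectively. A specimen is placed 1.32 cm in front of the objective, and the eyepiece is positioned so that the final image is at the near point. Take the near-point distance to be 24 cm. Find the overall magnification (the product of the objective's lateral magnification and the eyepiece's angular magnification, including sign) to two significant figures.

Objective: 1/d_i = 1/f_obj - 1/d_o = 1/1.2 - 1/1.32 = 0.07576 cm^-1, so d_i = 13.200 cm.
m_obj = -d_i/d_o = -13.200/1.32 = -10.000.
Eyepiece angular magnification (image at near point): M_eye = 1 + D/f_e = 1 + 24/2.5 = 10.600.
Overall M = m_obj x M_eye = (-10.000)(10.600) = -106.00.

-110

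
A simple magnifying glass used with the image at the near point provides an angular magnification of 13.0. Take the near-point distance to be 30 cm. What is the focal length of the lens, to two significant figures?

2.5 cm

For the image at the near point, M = 1 + D/f.
f = D/(M - 1) = 30/(13.0 - 1) = 2.500 cm.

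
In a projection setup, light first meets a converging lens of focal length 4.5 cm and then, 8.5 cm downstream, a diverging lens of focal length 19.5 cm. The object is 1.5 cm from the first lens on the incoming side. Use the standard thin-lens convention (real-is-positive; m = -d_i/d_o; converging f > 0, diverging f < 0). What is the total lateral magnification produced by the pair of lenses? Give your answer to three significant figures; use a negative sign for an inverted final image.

0.967

First lens: d_i1 = 1/(1/4.5 - 1/1.5) = -2.250 cm.
m_1 = -(-2.250)/1.5 = 1.5000.
With d_i1 < 0 the first image is virtual and lies on the object side; the object distance for lens 2 is d_o2 = 8.5 - (-2.250) = 10.750 cm.
Second lens: d_i2 = 1/(1/(-19.5) - 1/(10.750)) = -6.930 cm.
m_2 = -(-6.930)/(10.750) = 0.6446.
Overall magnification: m = m_1 m_2 = 0.9669.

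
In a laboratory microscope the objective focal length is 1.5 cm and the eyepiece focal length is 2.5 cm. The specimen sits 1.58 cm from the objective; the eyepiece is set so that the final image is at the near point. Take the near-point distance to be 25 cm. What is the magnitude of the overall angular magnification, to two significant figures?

Objective: 1/d_i = 1/f_obj - 1/d_o = 1/1.5 - 1/1.58 = 0.03376 cm^-1, so d_i = 29.625 cm.
m_obj = -d_i/d_o = -29.625/1.58 = -18.750.
Eyepiece angular magnification (image at near point): M_eye = 1 + D/f_e = 1 + 25/2.5 = 11.000.
Overall M = m_obj x M_eye = (-18.750)(11.000) = -206.25.
|M| = 206.25.

210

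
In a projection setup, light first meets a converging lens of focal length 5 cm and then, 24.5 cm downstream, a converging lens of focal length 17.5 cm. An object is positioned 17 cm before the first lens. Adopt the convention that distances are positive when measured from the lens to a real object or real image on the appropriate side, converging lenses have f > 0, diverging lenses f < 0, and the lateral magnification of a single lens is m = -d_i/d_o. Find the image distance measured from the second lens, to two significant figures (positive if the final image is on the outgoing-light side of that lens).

-3700 cm

Applying the thin-lens equation to the first lens, 1/5 = 1/17 + 1/d_i1, which gives d_i1 = 7.083 cm.
That image sits 17.417 cm in front of the second lens, so d_o2 = 17.417 cm.
Applying the thin-lens equation again with f_2 = 17.5 cm and d_o2 = 17.417 cm gives d_i2 = -3657.500 cm.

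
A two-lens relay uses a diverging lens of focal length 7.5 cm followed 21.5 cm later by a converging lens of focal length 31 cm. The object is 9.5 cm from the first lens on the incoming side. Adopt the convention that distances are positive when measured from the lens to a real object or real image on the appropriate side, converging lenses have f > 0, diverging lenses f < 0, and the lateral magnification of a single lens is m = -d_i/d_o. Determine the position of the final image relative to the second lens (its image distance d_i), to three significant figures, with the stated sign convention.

First lens: d_i1 = 1/(1/(-7.5) - 1/9.5) = -4.191 cm.
The intermediate image is virtual, 4.191 cm to the left of lens 1, so d_o2 = L - d_i1 = 21.5 - (-4.191) = 25.691 cm.
Second lens: d_i2 = 1/(1/31 - 1/(25.691)) = -150.019 cm.

-150 cm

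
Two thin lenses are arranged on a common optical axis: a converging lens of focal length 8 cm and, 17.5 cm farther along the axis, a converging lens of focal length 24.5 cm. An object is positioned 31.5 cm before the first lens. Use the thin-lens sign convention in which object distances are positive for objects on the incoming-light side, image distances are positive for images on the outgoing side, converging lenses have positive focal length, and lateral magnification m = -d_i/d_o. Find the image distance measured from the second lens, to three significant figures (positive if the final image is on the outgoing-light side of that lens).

Applying the thin-lens equation to the first lens, 1/8 = 1/31.5 + 1/d_i1, which gives d_i1 = 10.723 cm.
That image sits 6.777 cm in front of the second lens, so d_o2 = 6.777 cm.
Applying the thin-lens equation again with f_2 = 24.5 cm and d_o2 = 6.777 cm gives d_i2 = -9.368 cm.

-9.37 cm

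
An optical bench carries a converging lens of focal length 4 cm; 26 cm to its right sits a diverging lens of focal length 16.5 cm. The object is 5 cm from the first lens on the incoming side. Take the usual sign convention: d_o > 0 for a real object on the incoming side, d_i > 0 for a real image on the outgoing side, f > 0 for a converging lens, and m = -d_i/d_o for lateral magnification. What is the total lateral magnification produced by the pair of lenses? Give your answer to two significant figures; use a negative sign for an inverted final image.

First lens: d_i1 = 1/(1/4 - 1/5) = 20.000 cm.
m_1 = -(20.000)/5 = -4.0000.
Object distance for lens 2: d_o2 = 26 - 20.000 = 6.000 cm.
Second lens: d_i2 = 1/(1/(-16.5) - 1/(6.000)) = -4.400 cm.
m_2 = -(-4.400)/(6.000) = 0.7333.
Overall magnification: m = m_1 m_2 = -2.9333.

-2.9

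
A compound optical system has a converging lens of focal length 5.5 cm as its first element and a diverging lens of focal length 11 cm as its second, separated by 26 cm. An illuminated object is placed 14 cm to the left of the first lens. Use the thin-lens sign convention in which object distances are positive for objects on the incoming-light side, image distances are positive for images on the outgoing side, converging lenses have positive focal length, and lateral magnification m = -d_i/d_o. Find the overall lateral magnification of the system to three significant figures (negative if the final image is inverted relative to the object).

Applying the thin-lens equation to the first lens, 1/5.5 = 1/14 + 1/d_i1, which gives d_i1 = 9.059 cm.
Its lateral magnification is m_1 = -d_i1/d_o1 = -(9.059)/14 = -0.6471.
The intermediate image is 9.059 cm to the right of lens 1, so d_o2 = L - d_i1 = 26 - 9.059 = 16.941 cm.
Applying the thin-lens equation again with f_2 = -11 cm and d_o2 = 16.941 cm gives d_i2 = -6.669 cm.
m_2 = -(-6.669)/(16.941) = 0.3937.
Overall magnification: m = m_1 m_2 = -0.2547.

-0.255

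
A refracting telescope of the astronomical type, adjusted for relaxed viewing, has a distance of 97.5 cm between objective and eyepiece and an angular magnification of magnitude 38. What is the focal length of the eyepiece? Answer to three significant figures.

2.50 cm

In normal adjustment the tube length equals f_obj + f_eye and |M| = f_obj/f_eye.
So f_obj = 38 f_eye and 38 f_eye + f_eye = 97.5 cm, giving f_eye = 97.5/39 = 2.500 cm and f_obj = 95.000 cm.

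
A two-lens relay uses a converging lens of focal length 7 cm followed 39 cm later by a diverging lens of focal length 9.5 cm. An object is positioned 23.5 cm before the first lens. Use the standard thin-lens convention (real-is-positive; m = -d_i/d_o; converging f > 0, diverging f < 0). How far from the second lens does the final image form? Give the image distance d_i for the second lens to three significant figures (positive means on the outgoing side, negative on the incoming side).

First lens: d_i1 = 1/(1/7 - 1/23.5) = 9.970 cm.
Object distance for lens 2: d_o2 = 39 - 9.970 = 29.030 cm.
Second lens: d_i2 = 1/(1/(-9.5) - 1/(29.030)) = -7.158 cm.

-7.16 cm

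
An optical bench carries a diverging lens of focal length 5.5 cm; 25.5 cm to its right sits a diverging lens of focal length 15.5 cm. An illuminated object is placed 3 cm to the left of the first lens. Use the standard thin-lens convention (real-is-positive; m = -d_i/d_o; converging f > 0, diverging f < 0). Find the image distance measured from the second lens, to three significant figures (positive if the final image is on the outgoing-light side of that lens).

-9.91 cm

Applying the thin-lens equation to the first lens, 1/(-5.5) = 1/3 + 1/d_i1, which gives d_i1 = -1.941 cm.
The intermediate image is virtual, 1.941 cm to the left of lens 1, so d_o2 = L - d_i1 = 25.5 - (-1.941) = 27.441 cm.
Applying the thin-lens equation again with f_2 = -15.5 cm and d_o2 = 27.441 cm gives d_i2 = -9.905 cm.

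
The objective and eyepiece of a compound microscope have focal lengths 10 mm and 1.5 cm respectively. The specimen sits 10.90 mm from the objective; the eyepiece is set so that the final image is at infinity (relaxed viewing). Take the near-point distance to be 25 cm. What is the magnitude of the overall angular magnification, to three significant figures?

185

Convert to cm: f_obj = 10 mm = 1 cm; d_o = 10.90 mm = 1.09 cm.
Objective: 1/d_i = 1/f_obj - 1/d_o = 1/1 - 1/1.09 = 0.08257 cm^-1, so d_i = 12.111 cm.
m_obj = -d_i/d_o = -12.111/1.09 = -11.111.
Eyepiece angular magnification (image at infinity): M_eye = D/f_e = 25/1.5 = 16.667.
Overall M = m_obj x M_eye = (-11.111)(16.667) = -185.19.
|M| = 185.19.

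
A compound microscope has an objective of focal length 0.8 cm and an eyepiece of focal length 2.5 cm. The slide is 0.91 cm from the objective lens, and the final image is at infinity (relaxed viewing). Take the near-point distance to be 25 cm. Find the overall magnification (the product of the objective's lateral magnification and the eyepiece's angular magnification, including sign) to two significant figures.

Objective: 1/d_i = 1/f_obj - 1/d_o = 1/0.8 - 1/0.91 = 0.15110 cm^-1, so d_i = 6.618 cm.
m_obj = -d_i/d_o = -6.618/0.91 = -7.273.
Eyepiece angular magnification (image at infinity): M_eye = D/f_e = 25/2.5 = 10.000.
Overall M = m_obj x M_eye = (-7.273)(10.000) = -72.73.

-73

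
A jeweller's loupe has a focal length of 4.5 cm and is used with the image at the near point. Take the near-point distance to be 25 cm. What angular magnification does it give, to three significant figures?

6.56

M = 1 + D/f = 1 + 25/4.5 = 6.556.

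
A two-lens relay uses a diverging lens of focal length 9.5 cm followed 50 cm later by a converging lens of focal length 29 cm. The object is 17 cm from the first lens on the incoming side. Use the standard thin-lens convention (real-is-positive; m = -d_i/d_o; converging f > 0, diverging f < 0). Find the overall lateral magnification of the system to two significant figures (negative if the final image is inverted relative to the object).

-0.38

Applying the thin-lens equation to the first lens, 1/(-9.5) = 1/17 + 1/d_i1, which gives d_i1 = -6.094 cm.
Its lateral magnification is m_1 = -d_i1/d_o1 = -(-6.094)/17 = 0.3585.
With d_i1 < 0 the first image is virtual and lies on the object side; the object distance for lens 2 is d_o2 = 50 - (-6.094) = 56.094 cm.
Applying the thin-lens equation again with f_2 = 29 cm and d_o2 = 56.094 cm gives d_i2 = 60.040 cm.
m_2 = -(60.040)/(56.094) = -1.0703.
Total m = m_1 x m_2 = (0.3585)(-1.0703) = -0.3837.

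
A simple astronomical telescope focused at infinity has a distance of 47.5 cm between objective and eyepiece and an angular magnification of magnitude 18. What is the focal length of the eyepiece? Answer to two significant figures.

In normal adjustment the tube length equals f_obj + f_eye and |M| = f_obj/f_eye.
So f_obj = 18 f_eye and 18 f_eye + f_eye = 47.5 cm, giving f_eye = 47.5/19 = 2.500 cm and f_obj = 45.000 cm.

2.5 cm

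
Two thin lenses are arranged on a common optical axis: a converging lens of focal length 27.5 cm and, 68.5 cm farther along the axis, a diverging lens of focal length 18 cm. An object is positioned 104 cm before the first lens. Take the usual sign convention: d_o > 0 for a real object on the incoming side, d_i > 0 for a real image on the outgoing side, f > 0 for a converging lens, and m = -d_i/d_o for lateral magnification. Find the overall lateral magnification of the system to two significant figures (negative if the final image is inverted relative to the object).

-0.13

Applying the thin-lens equation to the first lens, 1/27.5 = 1/104 + 1/d_i1, which gives d_i1 = 37.386 cm.
Its lateral magnification is m_1 = -d_i1/d_o1 = -(37.386)/104 = -0.3595.
That image sits 31.114 cm in front of the second lens, so d_o2 = 31.114 cm.
Applying the thin-lens equation again with f_2 = -18 cm and d_o2 = 31.114 cm gives d_i2 = -11.403 cm.
m_2 = -(-11.403)/(31.114) = 0.3665.
Overall magnification: m = m_1 m_2 = -0.1317.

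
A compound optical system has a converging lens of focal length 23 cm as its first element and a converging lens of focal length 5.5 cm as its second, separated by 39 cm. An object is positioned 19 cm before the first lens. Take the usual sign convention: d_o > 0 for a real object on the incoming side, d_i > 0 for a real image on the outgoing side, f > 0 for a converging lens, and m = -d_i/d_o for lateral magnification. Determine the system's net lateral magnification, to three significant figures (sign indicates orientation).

-0.222

Applying the thin-lens equation to the first lens, 1/23 = 1/19 + 1/d_i1, which gives d_i1 = -109.250 cm.
Its lateral magnification is m_1 = -d_i1/d_o1 = -(-109.250)/19 = 5.7500.
The intermediate image is virtual, 109.250 cm to the left of lens 1, so d_o2 = L - d_i1 = 39 - (-109.250) = 148.250 cm.
Applying the thin-lens equation again with f_2 = 5.5 cm and d_o2 = 148.250 cm gives d_i2 = 5.712 cm.
m_2 = -(5.712)/(148.250) = -0.0385.
Total m = m_1 x m_2 = (5.7500)(-0.0385) = -0.2215.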